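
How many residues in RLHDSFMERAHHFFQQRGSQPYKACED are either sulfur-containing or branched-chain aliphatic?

3

Sulfur-containing: C, M. Branched-chain aliphatic: I, L, V.
Sulfur-containing residues here: M7, C25 (2).
Branched-chain aliphatic residues here: L2 (1).
The two groups share no amino acid, so total = 2 + 1 = 3.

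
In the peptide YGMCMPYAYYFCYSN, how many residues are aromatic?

6

Phenylalanine (F), tryptophan (W), and tyrosine (Y) have aromatic ring side chains.
Matching residues: Y1, Y7, Y9, Y10, F11, Y13.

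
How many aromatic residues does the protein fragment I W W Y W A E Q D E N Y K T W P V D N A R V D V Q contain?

6

Phenylalanine (F), tryptophan (W), and tyrosine (Y) have aromatic ring side chains.
Matching residues: W2, W3, Y4, W5, Y12, W15.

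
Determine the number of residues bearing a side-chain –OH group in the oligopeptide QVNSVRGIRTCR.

S, T, and Y are the three residues with a side-chain hydroxyl.
Matching residues: S4, T10.

2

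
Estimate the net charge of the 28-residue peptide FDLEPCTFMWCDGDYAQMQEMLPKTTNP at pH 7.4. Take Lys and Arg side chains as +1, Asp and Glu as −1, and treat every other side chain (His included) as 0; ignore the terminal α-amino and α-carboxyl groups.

Positive (K, R): K24 → +1.
Negative (D, E): D2, E4, D12, D14, E20 → −5.
Net charge = (+1) + (−5) = −4.

-4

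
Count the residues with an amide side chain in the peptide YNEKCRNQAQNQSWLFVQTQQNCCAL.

The amide-side-chain residues are Asn (N) and Gln (Q).
Matching residues: N2, N7, Q8, Q10, N11, Q12, Q18, Q20, Q21, N22.

10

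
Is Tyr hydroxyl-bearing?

Yes

S, T, and Y are the three residues with a side-chain hydroxyl.
Tyrosine is in this group.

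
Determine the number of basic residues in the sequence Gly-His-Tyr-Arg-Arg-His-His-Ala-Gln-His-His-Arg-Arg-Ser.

Lysine (K), arginine (R), and histidine (H) have basic, nitrogen-containing side chains.
Matching residues: His2, Arg4, Arg5, His6, His7, His10, His11, Arg12, Arg13.

9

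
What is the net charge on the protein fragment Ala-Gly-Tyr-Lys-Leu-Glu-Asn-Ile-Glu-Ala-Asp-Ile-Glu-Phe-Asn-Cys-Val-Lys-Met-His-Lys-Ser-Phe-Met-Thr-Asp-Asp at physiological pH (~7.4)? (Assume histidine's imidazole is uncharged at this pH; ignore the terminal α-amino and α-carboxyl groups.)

At pH ~7.4 the Lys and Arg side chains are protonated (+1), the Asp and Glu side chains are deprotonated (−1), and with His taken as neutral all other side chains carry no charge.
Positive (K, R): Lys4, Lys18, Lys21 → +3.
Negative (D, E): Glu6, Glu9, Asp11, Glu13, Asp26, Asp27 → −6.
Net charge = (+3) + (−6) = −3.

-3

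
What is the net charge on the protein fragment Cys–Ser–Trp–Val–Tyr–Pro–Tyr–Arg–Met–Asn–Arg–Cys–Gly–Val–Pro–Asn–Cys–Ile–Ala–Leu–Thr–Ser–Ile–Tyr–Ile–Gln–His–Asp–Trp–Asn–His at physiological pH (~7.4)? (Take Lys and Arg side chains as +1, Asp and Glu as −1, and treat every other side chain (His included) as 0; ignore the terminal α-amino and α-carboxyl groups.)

Positive (K, R): Arg8, Arg11 → +2.
Negative (D, E): Asp28 → −1.
Net charge = (+2) + (−1) = +1.

+1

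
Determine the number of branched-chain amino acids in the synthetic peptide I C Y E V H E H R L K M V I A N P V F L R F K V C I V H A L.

11

V, L, and I make up the branched-chain aliphatic group.
Matching residues: I1, V5, L10, V13, I14, V18, L20, V24, I26, V27, L30.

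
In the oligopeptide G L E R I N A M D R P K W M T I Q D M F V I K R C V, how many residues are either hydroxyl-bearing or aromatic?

3

Hydroxyl-bearing: S, T, Y. Aromatic: F, W, Y.
Hydroxyl-bearing residues here: T15 (1).
Aromatic residues here: W13, F20 (2).
(Y belongs to both groups, but none appear in this sequence.) Total = 1 + 2 = 3.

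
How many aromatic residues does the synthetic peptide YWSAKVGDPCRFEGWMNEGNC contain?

Phenylalanine (F), tryptophan (W), and tyrosine (Y) have aromatic ring side chains.
Matching residues: Y1, W2, F12, W15.

4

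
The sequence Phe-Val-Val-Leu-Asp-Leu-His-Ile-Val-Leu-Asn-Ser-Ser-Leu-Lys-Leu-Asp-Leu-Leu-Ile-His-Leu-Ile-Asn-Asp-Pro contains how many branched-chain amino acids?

14

V, L, and I make up the branched-chain aliphatic group.
Matching residues: Val2, Val3, Leu4, Leu6, Ile8, Val9, Leu10, Leu14, Leu16, Leu18, Leu19, Ile20, Leu22, Ile23.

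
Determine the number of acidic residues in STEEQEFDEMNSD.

Only D (aspartate) and E (glutamate) carry a side-chain carboxylic acid.
Matching residues: E3, E4, E6, D8, E9, D13.

6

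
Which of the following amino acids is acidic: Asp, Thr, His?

Only D (aspartate) and E (glutamate) carry a side-chain carboxylic acid.
Of the listed options, only Asp belongs to this group.

Asp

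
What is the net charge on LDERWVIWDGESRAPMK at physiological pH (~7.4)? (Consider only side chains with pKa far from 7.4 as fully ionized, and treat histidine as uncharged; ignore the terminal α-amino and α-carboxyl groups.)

At pH ~7.4 the Lys and Arg side chains are protonated (+1), the Asp and Glu side chains are deprotonated (−1), and with His taken as neutral all other side chains carry no charge.
Positive (K, R): R4, R13, K17 → +3.
Negative (D, E): D2, E3, D9, E11 → −4.
Net charge = (+3) + (−4) = −1.

-1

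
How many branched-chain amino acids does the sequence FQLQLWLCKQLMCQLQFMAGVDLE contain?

The BCAAs are Val, Leu, and Ile — aliphatic side chains with a branch point.
Matching residues: L3, L5, L7, L11, L15, V21, L23.

7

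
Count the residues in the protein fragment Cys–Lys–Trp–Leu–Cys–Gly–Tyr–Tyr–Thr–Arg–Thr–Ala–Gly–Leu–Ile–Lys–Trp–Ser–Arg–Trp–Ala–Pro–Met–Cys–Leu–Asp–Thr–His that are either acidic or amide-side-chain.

1

Acidic: D, E. Amide-side-chain: N, Q.
Acidic residues here: Asp26 (1).
Amide-side-chain residues here: none (0).
The two groups share no amino acid, so total = 1 + 0 = 1.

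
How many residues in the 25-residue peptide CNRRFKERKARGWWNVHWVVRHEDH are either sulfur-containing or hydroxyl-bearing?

1

Sulfur-containing: C, M. Hydroxyl-bearing: S, T, Y.
Sulfur-containing residues here: C1 (1).
Hydroxyl-bearing residues here: none (0).
The two groups share no amino acid, so total = 1 + 0 = 1.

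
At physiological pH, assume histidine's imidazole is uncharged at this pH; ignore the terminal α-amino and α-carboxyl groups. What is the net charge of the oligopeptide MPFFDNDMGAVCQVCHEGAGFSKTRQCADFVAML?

-2

Near pH 7.4, K and R contribute +1 each, D and E contribute −1 each, and every other side chain (His included, as stated) is uncharged.
Positive (K, R): K23, R25 → +2.
Negative (D, E): D5, D7, E17, D29 → −4.
Net charge = (+2) + (−4) = −2.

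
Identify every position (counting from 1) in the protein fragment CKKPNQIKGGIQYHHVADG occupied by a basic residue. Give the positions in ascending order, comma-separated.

2, 3, 8, 14, 15

Lysine (K), arginine (R), and histidine (H) have basic, nitrogen-containing side chains.
Matching residues: K2, K3, K8, H14, H15.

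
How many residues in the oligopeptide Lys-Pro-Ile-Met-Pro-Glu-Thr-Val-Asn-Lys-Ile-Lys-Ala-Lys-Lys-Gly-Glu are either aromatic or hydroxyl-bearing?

Aromatic: F, W, Y. Hydroxyl-bearing: S, T, Y.
Aromatic residues here: none (0).
Hydroxyl-bearing residues here: Thr7 (1).
(Y belongs to both groups, but none appear in this sequence.) Total = 0 + 1 = 1.

1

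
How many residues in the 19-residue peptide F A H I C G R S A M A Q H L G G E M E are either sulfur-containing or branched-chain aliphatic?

Sulfur-containing: C, M. Branched-chain aliphatic: I, L, V.
Sulfur-containing residues here: C5, M10, M18 (3).
Branched-chain aliphatic residues here: I4, L14 (2).
The two groups share no amino acid, so total = 3 + 2 = 5.

5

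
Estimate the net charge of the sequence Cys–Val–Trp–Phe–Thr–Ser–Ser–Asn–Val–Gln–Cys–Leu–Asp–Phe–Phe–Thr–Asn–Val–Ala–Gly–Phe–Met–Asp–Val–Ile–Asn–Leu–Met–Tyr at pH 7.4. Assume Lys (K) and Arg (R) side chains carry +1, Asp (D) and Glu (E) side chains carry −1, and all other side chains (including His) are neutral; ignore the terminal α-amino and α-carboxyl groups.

Positive (K, R): none → +0.
Negative (D, E): Asp13, Asp23 → −2.
Net charge = (+0) + (−2) = −2.

-2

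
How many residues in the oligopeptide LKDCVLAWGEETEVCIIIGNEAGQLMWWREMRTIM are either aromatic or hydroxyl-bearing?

Aromatic: F, W, Y. Hydroxyl-bearing: S, T, Y.
Aromatic residues here: W8, W27, W28 (3).
Hydroxyl-bearing residues here: T12, T33 (2).
(Y belongs to both groups, but none appear in this sequence.) Total = 3 + 2 = 5.

5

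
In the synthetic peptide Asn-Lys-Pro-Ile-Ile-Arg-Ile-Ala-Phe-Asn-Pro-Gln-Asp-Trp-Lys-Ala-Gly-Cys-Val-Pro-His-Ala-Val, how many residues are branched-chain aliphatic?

5

The BCAAs are Val, Leu, and Ile — aliphatic side chains with a branch point.
Matching residues: Ile4, Ile5, Ile7, Val19, Val23.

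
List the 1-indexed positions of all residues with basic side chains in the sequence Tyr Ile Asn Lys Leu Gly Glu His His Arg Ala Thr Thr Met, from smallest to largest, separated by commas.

The basic amino acids are Lys (K), Arg (R), and His (H).
Matching residues: Lys4, His8, His9, Arg10.

4, 8, 9, 10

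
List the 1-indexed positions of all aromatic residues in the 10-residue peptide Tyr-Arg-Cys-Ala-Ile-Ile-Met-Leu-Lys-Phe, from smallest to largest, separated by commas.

Phenylalanine (F), tryptophan (W), and tyrosine (Y) have aromatic ring side chains.
Matching residues: Tyr1, Phe10.

1, 10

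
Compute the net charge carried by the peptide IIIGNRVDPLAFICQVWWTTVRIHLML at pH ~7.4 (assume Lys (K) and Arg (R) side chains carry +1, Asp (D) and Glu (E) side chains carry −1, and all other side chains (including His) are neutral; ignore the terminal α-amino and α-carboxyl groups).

Positive (K, R): R6, R22 → +2.
Negative (D, E): D8 → −1.
Net charge = (+2) + (−1) = +1.

+1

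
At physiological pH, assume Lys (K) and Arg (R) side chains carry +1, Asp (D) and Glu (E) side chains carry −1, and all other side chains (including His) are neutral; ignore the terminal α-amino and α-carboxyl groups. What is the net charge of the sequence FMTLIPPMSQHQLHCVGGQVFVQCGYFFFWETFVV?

Positive (K, R): none → +0.
Negative (D, E): E31 → −1.
Net charge = (+0) + (−1) = −1.

-1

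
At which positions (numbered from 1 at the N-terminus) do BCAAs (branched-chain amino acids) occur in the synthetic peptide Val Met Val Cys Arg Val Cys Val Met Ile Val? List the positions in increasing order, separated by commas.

1, 3, 6, 8, 10, 11

V, L, and I make up the branched-chain aliphatic group.
Matching residues: Val1, Val3, Val6, Val8, Ile10, Val11.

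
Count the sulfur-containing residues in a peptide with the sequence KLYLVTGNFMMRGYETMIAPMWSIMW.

Only Cys (C) and Met (M) have a sulfur atom in the side chain.
Matching residues: M10, M11, M17, M21, M25.

5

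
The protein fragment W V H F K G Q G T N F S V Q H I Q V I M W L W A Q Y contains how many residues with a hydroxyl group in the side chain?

The –OH-bearing residues are Ser, Thr (aliphatic alcohols), and Tyr (phenol).
Matching residues: T9, S12, Y26.

3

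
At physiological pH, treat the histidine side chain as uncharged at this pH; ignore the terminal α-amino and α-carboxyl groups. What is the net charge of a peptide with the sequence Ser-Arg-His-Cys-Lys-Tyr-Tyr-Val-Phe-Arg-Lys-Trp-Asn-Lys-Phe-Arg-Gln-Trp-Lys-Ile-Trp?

The side chains ionized at physiological pH are Lys/Arg (+1) and Asp/Glu (−1); with His treated as neutral, nothing else contributes.
Positive (K, R): Arg2, Lys5, Arg10, Lys11, Lys14, Arg16, Lys19 → +7.
Negative (D, E): none → −0.
Net charge = (+7) + (−0) = +7.

+7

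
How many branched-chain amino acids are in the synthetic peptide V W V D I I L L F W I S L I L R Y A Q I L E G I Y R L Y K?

14

Valine (V), leucine (L), and isoleucine (I) are the branched-chain amino acids.
Matching residues: V1, V3, I5, I6, L7, L8, I11, L13, I14, L15, I20, L21, I24, L27.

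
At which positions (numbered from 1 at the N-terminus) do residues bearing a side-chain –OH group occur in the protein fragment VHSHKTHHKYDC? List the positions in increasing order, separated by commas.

S, T, and Y are the three residues with a side-chain hydroxyl.
Matching residues: S3, T6, Y10.

3, 6, 10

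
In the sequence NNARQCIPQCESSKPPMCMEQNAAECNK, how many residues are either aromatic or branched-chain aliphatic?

1

Aromatic: F, W, Y. Branched-chain aliphatic: I, L, V.
Aromatic residues here: none (0).
Branched-chain aliphatic residues here: I7 (1).
The two groups share no amino acid, so total = 0 + 1 = 1.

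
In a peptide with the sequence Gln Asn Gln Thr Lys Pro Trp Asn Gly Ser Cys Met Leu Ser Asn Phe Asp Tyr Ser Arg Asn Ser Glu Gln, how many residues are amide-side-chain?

7

Only N (asparagine) and Q (glutamine) carry a side-chain carboxamide.
Matching residues: Gln1, Asn2, Gln3, Asn8, Asn15, Asn21, Gln24.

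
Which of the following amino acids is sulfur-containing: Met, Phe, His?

Met

Cysteine (C, thiol) and methionine (M, thioether) are the two sulfur-containing amino acids.
Of the listed options, only Met belongs to this group.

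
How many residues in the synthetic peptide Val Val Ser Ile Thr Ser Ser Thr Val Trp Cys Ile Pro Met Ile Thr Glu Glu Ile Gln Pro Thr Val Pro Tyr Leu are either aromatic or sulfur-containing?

4

Aromatic: F, W, Y. Sulfur-containing: C, M.
Aromatic residues here: Trp10, Tyr25 (2).
Sulfur-containing residues here: Cys11, Met14 (2).
The two groups share no amino acid, so total = 2 + 2 = 4.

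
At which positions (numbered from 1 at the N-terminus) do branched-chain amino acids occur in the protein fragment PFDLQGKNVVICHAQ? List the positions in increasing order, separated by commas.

4, 9, 10, 11

V, L, and I make up the branched-chain aliphatic group.
Matching residues: L4, V9, V10, I11.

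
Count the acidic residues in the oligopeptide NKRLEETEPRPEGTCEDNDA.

Aspartate (D) and glutamate (E) have carboxylic-acid side chains and are the acidic amino acids.
Matching residues: E5, E6, E8, E12, E16, D17, D19.

7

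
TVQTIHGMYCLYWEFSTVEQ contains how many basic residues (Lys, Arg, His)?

1

Matching residues: H6.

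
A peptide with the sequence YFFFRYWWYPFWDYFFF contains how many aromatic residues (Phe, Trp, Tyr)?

Matching residues: Y1, F2, F3, F4, Y6, W7, W8, Y9, F11, W12, Y14, F15, F16, F17.

14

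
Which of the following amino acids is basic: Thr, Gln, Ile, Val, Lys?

Lys

Lysine (K), arginine (R), and histidine (H) have basic, nitrogen-containing side chains.
Of the listed options, only Lys belongs to this group.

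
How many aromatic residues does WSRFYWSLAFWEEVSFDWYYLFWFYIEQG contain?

14

The aromatic amino acids are Phe (F, benzyl), Trp (W, indole), and Tyr (Y, phenol).
Matching residues: W1, F4, Y5, W6, F10, W11, F16, W18, Y19, Y20, F22, W23, F24, Y25.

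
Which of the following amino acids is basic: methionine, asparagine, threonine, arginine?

Lysine (K), arginine (R), and histidine (H) have basic, nitrogen-containing side chains.
Of the listed options, only arginine belongs to this group.

arginine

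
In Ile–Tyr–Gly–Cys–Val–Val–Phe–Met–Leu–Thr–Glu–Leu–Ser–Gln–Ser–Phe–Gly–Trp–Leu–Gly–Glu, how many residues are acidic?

The acidic residues are Asp (D) and Glu (E), whose side chains end in a carboxylate group.
Matching residues: Glu11, Glu21.

2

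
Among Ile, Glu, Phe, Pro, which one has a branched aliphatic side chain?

Valine (V), leucine (L), and isoleucine (I) are the branched-chain amino acids.
Of the listed options, only Ile belongs to this group.

Ile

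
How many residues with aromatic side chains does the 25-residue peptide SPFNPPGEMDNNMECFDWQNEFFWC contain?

6

F, W, and Y each carry an aromatic ring on the side chain.
Matching residues: F3, F16, W18, F22, F23, W24.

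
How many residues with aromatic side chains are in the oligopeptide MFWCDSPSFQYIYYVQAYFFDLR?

9

The aromatic amino acids are Phe (F, benzyl), Trp (W, indole), and Tyr (Y, phenol).
Matching residues: F2, W3, F9, Y11, Y13, Y14, Y18, F19, F20.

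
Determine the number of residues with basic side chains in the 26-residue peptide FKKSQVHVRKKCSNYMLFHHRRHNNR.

K, R, and H are the three residues with basic side chains (ε-amine, guanidinium, and imidazole respectively).
Matching residues: K2, K3, H7, R9, K10, K11, H19, H20, R21, R22, H23, R26.

12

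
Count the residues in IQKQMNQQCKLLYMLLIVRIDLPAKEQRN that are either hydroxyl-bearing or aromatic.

1

Hydroxyl-bearing: S, T, Y. Aromatic: F, W, Y.
Hydroxyl-bearing residues here: Y13 (1).
Aromatic residues here: Y13 (1).
Y is in both groups, so the 1 Y residue must not be double-counted.
Total = 1 + 1 − 1 = 1.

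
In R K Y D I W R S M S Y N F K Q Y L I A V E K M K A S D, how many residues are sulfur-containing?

2

Cysteine (C, thiol) and methionine (M, thioether) are the two sulfur-containing amino acids.
Matching residues: M9, M23.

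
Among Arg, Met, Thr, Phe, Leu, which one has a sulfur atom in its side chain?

The sulfur-bearing residues are cysteine (–SH) and methionine (–S–CH₃).
Of the listed options, only Met belongs to this group.

Met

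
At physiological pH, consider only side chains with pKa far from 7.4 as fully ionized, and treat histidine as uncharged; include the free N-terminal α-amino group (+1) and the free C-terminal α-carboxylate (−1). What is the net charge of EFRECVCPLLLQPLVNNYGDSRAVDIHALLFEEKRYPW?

At pH ~7.4 the Lys and Arg side chains are protonated (+1), the Asp and Glu side chains are deprotonated (−1), and with His taken as neutral all other side chains carry no charge.
Positive (K, R): R3, R22, K34, R35 → +4.
Negative (D, E): E1, E4, D20, D25, E32, E33 → −6.
The N-terminus (+1) and C-terminus (−1) cancel.
Net charge = (+4) + (−6) = −2.

-2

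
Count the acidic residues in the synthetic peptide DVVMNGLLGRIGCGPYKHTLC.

1

Aspartate (D) and glutamate (E) have carboxylic-acid side chains and are the acidic amino acids.
Matching residues: D1.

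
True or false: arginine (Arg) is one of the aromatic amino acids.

F, W, and Y each carry an aromatic ring on the side chain.
Arginine is not in this group.

False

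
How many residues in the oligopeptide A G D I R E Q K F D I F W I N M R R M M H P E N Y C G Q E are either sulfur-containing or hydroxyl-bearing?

5

Sulfur-containing: C, M. Hydroxyl-bearing: S, T, Y.
Sulfur-containing residues here: M16, M19, M20, C26 (4).
Hydroxyl-bearing residues here: Y25 (1).
The two groups share no amino acid, so total = 4 + 1 = 5.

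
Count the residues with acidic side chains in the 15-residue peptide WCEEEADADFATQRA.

5

Aspartate (D) and glutamate (E) have carboxylic-acid side chains and are the acidic amino acids.
Matching residues: E3, E4, E5, D7, D9.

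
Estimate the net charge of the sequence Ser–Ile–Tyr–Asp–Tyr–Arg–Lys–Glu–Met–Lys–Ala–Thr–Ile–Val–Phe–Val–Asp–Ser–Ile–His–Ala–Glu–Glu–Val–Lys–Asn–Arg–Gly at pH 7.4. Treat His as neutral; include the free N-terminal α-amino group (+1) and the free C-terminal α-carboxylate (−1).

0

The side chains ionized at physiological pH are Lys/Arg (+1) and Asp/Glu (−1); with His treated as neutral, nothing else contributes.
Positive (K, R): Arg6, Lys7, Lys10, Lys25, Arg27 → +5.
Negative (D, E): Asp4, Glu8, Asp17, Glu22, Glu23 → −5.
The N-terminus (+1) and C-terminus (−1) cancel.
Net charge = (+5) + (−5) = 0.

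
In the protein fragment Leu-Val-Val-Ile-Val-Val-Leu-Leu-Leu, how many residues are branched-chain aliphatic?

9

The BCAAs are Val, Leu, and Ile — aliphatic side chains with a branch point.
Matching residues: Leu1, Val2, Val3, Ile4, Val5, Val6, Leu7, Leu8, Leu9.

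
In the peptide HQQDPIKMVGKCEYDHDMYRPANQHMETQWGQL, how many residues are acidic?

5

Only D (aspartate) and E (glutamate) carry a side-chain carboxylic acid.
Matching residues: D4, E13, D15, D17, E27.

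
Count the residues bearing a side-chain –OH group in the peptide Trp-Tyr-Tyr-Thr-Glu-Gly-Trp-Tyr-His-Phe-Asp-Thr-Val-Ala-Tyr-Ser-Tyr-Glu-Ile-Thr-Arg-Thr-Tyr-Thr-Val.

Serine (S), threonine (T), and tyrosine (Y) each carry a hydroxyl group on the side chain.
Matching residues: Tyr2, Tyr3, Thr4, Tyr8, Thr12, Tyr15, Ser16, Tyr17, Thr20, Thr22, Tyr23, Thr24.

12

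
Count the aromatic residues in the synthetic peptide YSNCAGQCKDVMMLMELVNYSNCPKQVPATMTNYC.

The aromatic amino acids are Phe (F, benzyl), Trp (W, indole), and Tyr (Y, phenol).
Matching residues: Y1, Y20, Y34.

3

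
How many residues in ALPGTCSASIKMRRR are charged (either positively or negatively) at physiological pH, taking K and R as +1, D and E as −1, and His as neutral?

Charged side chains at pH ~7.4: K, R (positive); D, E (negative).
Matching residues: K11, R13, R14, R15.

4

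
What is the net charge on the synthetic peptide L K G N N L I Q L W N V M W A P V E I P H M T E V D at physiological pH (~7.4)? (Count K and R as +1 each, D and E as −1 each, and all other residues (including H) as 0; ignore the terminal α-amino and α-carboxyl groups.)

Positive (K, R): K2 → +1.
Negative (D, E): E18, E24, D26 → −3.
Net charge = (+1) + (−3) = −2.

-2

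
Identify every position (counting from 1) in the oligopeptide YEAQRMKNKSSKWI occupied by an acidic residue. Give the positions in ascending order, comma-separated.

Matching residues: E2.

2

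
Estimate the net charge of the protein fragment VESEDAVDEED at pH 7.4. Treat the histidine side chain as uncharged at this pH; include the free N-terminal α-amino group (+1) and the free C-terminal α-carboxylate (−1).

Near pH 7.4, K and R contribute +1 each, D and E contribute −1 each, and every other side chain (His included, as stated) is uncharged.
Positive (K, R): none → +0.
Negative (D, E): E2, E4, D5, D8, E9, E10, D11 → −7.
The N-terminus (+1) and C-terminus (−1) cancel.
Net charge = (+0) + (−7) = −7.

-7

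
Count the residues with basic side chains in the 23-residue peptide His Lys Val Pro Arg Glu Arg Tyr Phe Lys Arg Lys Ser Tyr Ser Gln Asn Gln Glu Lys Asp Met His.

9

K, R, and H are the three residues with basic side chains (ε-amine, guanidinium, and imidazole respectively).
Matching residues: His1, Lys2, Arg5, Arg7, Lys10, Arg11, Lys12, Lys20, His23.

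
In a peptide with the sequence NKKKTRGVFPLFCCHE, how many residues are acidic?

1

Only D (aspartate) and E (glutamate) carry a side-chain carboxylic acid.
Matching residues: E16.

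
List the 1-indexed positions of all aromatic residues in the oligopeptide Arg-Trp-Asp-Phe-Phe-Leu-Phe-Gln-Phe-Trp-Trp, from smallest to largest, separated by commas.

2, 4, 5, 7, 9, 10, 11

Phenylalanine (F), tryptophan (W), and tyrosine (Y) have aromatic ring side chains.
Matching residues: Trp2, Phe4, Phe5, Phe7, Phe9, Trp10, Trp11.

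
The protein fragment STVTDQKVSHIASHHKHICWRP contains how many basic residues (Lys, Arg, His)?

7

Matching residues: K7, H10, H14, H15, K16, H17, R21.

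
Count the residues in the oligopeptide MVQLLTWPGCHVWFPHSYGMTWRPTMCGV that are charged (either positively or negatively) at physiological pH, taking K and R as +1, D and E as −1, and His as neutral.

1

Charged side chains at pH ~7.4: K, R (positive); D, E (negative).
Matching residues: R23.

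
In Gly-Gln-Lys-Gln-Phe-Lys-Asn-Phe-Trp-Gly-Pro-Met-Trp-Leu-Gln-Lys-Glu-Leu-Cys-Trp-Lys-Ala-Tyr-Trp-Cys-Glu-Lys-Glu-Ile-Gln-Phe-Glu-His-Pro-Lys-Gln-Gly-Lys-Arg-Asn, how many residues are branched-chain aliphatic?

Valine (V), leucine (L), and isoleucine (I) are the branched-chain amino acids.
Matching residues: Leu14, Leu18, Ile29.

3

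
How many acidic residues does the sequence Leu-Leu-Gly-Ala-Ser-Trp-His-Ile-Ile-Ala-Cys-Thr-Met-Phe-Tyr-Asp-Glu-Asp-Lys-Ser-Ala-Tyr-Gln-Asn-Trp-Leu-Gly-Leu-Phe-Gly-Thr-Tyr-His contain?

Only D (aspartate) and E (glutamate) carry a side-chain carboxylic acid.
Matching residues: Asp16, Glu17, Asp18.

3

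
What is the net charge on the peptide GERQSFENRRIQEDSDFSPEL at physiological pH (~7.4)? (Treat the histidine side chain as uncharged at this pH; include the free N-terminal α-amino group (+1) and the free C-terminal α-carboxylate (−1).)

-3

The side chains ionized at physiological pH are Lys/Arg (+1) and Asp/Glu (−1); with His treated as neutral, nothing else contributes.
Positive (K, R): R3, R9, R10 → +3.
Negative (D, E): E2, E7, E13, D14, D16, E20 → −6.
The N-terminus (+1) and C-terminus (−1) cancel.
Net charge = (+3) + (−6) = −3.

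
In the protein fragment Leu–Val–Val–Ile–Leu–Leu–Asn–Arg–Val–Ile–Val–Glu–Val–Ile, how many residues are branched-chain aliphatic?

The BCAAs are Val, Leu, and Ile — aliphatic side chains with a branch point.
Matching residues: Leu1, Val2, Val3, Ile4, Leu5, Leu6, Val9, Ile10, Val11, Val13, Ile14.

11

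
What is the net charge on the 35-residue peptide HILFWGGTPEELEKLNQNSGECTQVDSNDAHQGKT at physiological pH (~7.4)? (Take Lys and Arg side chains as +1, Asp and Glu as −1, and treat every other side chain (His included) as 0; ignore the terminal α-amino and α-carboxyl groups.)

Positive (K, R): K14, K34 → +2.
Negative (D, E): E10, E11, E13, E21, D26, D29 → −6.
Net charge = (+2) + (−6) = −4.

-4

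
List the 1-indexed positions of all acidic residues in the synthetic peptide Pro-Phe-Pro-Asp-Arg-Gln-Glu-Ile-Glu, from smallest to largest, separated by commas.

Aspartate (D) and glutamate (E) have carboxylic-acid side chains and are the acidic amino acids.
Matching residues: Asp4, Glu7, Glu9.

4, 7, 9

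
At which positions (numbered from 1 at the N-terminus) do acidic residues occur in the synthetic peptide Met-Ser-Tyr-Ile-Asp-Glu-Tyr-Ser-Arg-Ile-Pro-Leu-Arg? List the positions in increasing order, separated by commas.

5, 6

The acidic residues are Asp (D) and Glu (E), whose side chains end in a carboxylate group.
Matching residues: Asp5, Glu6.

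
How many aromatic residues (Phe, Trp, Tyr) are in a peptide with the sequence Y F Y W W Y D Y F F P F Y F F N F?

Matching residues: Y1, F2, Y3, W4, W5, Y6, Y8, F9, F10, F12, Y13, F14, F15, F17.

14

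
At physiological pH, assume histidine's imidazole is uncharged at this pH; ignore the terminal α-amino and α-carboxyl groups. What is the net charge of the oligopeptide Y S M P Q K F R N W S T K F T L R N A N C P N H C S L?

Near pH 7.4, K and R contribute +1 each, D and E contribute −1 each, and every other side chain (His included, as stated) is uncharged.
Positive (K, R): K6, R8, K13, R17 → +4.
Negative (D, E): none → −0.
Net charge = (+4) + (−0) = +4.

+4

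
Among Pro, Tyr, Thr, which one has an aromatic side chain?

F, W, and Y each carry an aromatic ring on the side chain.
Of the listed options, only Tyr belongs to this group.

Tyr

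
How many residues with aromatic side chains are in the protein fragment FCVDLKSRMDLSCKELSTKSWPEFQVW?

4

Phenylalanine (F), tryptophan (W), and tyrosine (Y) have aromatic ring side chains.
Matching residues: F1, W21, F24, W27.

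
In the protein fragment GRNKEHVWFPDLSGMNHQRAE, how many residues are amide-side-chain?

3

Only N (asparagine) and Q (glutamine) carry a side-chain carboxamide.
Matching residues: N3, N16, Q18.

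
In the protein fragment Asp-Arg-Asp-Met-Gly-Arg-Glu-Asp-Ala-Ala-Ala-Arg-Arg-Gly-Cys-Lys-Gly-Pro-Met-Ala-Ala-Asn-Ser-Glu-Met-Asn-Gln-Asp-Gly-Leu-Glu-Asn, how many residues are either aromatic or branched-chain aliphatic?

1

Aromatic: F, W, Y. Branched-chain aliphatic: I, L, V.
Aromatic residues here: none (0).
Branched-chain aliphatic residues here: Leu30 (1).
The two groups share no amino acid, so total = 0 + 1 = 1.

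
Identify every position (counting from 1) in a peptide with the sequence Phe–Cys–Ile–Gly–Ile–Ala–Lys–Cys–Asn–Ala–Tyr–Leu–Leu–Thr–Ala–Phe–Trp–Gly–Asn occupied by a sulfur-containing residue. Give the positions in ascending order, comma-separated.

2, 8

Cysteine (C, thiol) and methionine (M, thioether) are the two sulfur-containing amino acids.
Matching residues: Cys2, Cys8.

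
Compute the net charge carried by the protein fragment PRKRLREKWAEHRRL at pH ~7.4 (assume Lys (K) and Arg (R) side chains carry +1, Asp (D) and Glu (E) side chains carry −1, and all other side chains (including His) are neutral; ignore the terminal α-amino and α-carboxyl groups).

Positive (K, R): R2, K3, R4, R6, K8, R13, R14 → +7.
Negative (D, E): E7, E11 → −2.
Net charge = (+7) + (−2) = +5.

+5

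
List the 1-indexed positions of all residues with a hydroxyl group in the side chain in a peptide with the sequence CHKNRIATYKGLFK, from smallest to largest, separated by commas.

8, 9

S, T, and Y are the three residues with a side-chain hydroxyl.
Matching residues: T8, Y9.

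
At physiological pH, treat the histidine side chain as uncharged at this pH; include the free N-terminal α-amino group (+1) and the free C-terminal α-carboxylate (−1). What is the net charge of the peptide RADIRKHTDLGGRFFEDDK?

At pH ~7.4 the Lys and Arg side chains are protonated (+1), the Asp and Glu side chains are deprotonated (−1), and with His taken as neutral all other side chains carry no charge.
Positive (K, R): R1, R5, K6, R13, K19 → +5.
Negative (D, E): D3, D9, E16, D17, D18 → −5.
The N-terminus (+1) and C-terminus (−1) cancel.
Net charge = (+5) + (−5) = 0.

0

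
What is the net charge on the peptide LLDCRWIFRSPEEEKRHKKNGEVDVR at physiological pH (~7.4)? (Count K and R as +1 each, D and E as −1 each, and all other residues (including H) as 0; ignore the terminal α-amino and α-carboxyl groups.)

+1

Positive (K, R): R5, R9, K15, R16, K18, K19, R26 → +7.
Negative (D, E): D3, E12, E13, E14, E22, D24 → −6.
Net charge = (+7) + (−6) = +1.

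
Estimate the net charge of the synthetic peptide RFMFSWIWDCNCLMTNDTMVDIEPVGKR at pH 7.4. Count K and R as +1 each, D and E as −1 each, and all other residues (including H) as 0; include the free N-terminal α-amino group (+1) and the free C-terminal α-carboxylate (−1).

Positive (K, R): R1, K27, R28 → +3.
Negative (D, E): D9, D17, D21, E23 → −4.
The N-terminus (+1) and C-terminus (−1) cancel.
Net charge = (+3) + (−4) = −1.

-1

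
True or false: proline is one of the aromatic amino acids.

False

F, W, and Y each carry an aromatic ring on the side chain.
Proline is not in this group.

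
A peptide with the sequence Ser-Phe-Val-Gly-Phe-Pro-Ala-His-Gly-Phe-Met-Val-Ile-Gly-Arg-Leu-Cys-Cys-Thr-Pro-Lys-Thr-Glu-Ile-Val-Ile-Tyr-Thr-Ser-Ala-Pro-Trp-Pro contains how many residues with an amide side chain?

0

Asparagine (N) and glutamine (Q) have uncharged amide side chains.
None of the 33 residues belong to this group.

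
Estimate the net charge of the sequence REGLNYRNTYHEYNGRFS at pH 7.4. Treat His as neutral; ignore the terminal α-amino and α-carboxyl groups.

The side chains ionized at physiological pH are Lys/Arg (+1) and Asp/Glu (−1); with His treated as neutral, nothing else contributes.
Positive (K, R): R1, R7, R16 → +3.
Negative (D, E): E2, E12 → −2.
Net charge = (+3) + (−2) = +1.

+1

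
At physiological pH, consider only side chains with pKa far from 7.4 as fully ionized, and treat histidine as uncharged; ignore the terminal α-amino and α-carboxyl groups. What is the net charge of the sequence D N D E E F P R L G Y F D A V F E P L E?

-6

Near pH 7.4, K and R contribute +1 each, D and E contribute −1 each, and every other side chain (His included, as stated) is uncharged.
Positive (K, R): R8 → +1.
Negative (D, E): D1, D3, E4, E5, D13, E17, E20 → −7.
Net charge = (+1) + (−7) = −6.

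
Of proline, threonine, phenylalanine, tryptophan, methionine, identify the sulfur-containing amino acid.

The sulfur-bearing residues are cysteine (–SH) and methionine (–S–CH₃).
Of the listed options, only methionine belongs to this group.

methionine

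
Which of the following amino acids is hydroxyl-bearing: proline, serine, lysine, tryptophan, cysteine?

S, T, and Y are the three residues with a side-chain hydroxyl.
Of the listed options, only serine belongs to this group.

serine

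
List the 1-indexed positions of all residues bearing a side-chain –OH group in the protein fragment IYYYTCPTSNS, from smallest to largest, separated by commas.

S, T, and Y are the three residues with a side-chain hydroxyl.
Matching residues: Y2, Y3, Y4, T5, T8, S9, S11.

2, 3, 4, 5, 8, 9, 11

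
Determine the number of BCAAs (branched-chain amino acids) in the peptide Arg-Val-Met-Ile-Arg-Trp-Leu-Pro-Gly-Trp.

Valine (V), leucine (L), and isoleucine (I) are the branched-chain amino acids.
Matching residues: Val2, Ile4, Leu7.

3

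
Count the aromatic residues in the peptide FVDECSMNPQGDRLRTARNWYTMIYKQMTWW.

F, W, and Y each carry an aromatic ring on the side chain.
Matching residues: F1, W20, Y21, Y25, W30, W31.

6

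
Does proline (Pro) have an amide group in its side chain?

No

The amide-side-chain residues are Asn (N) and Gln (Q).
Proline is not in this group.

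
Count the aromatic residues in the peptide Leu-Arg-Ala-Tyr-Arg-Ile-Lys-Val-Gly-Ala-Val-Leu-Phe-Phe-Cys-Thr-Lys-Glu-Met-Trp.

F, W, and Y each carry an aromatic ring on the side chain.
Matching residues: Tyr4, Phe13, Phe14, Trp20.

4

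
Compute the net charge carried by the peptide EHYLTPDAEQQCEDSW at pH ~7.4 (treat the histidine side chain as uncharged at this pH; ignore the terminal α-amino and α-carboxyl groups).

Near pH 7.4, K and R contribute +1 each, D and E contribute −1 each, and every other side chain (His included, as stated) is uncharged.
Positive (K, R): none → +0.
Negative (D, E): E1, D7, E9, E13, D14 → −5.
Net charge = (+0) + (−5) = −5.

-5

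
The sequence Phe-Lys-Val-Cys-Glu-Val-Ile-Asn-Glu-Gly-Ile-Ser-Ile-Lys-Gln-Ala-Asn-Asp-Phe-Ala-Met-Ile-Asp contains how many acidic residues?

4

Only D (aspartate) and E (glutamate) carry a side-chain carboxylic acid.
Matching residues: Glu5, Glu9, Asp18, Asp23.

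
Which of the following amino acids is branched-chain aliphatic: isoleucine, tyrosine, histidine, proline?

isoleucine

Valine (V), leucine (L), and isoleucine (I) are the branched-chain amino acids.
Of the listed options, only isoleucine belongs to this group.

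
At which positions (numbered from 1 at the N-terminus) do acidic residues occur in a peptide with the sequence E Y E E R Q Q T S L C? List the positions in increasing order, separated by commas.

Only D (aspartate) and E (glutamate) carry a side-chain carboxylic acid.
Matching residues: E1, E3, E4.

1, 3, 4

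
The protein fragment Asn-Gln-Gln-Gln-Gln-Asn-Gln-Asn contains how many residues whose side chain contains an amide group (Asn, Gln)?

8

Matching residues: Asn1, Gln2, Gln3, Gln4, Gln5, Asn6, Gln7, Asn8.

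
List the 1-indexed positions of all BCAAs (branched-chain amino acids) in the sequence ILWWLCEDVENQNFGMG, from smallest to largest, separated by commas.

1, 2, 5, 9

The BCAAs are Val, Leu, and Ile — aliphatic side chains with a branch point.
Matching residues: I1, L2, L5, V9.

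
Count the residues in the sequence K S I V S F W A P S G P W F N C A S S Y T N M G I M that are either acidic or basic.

Acidic: D, E. Basic: H, K, R.
Acidic residues here: none (0).
Basic residues here: K1 (1).
The two groups share no amino acid, so total = 0 + 1 = 1.

1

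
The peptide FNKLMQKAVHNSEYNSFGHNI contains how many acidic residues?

1

The acidic residues are Asp (D) and Glu (E), whose side chains end in a carboxylate group.
Matching residues: E13.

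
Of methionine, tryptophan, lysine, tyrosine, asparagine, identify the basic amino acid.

lysine

K, R, and H are the three residues with basic side chains (ε-amine, guanidinium, and imidazole respectively).
Of the listed options, only lysine belongs to this group.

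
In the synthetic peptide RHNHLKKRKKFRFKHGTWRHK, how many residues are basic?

14

The basic amino acids are Lys (K), Arg (R), and His (H).
Matching residues: R1, H2, H4, K6, K7, R8, K9, K10, R12, K14, H15, R19, H20, K21.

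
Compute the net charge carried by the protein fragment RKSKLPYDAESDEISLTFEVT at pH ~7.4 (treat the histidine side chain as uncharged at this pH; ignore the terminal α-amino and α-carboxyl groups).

Near pH 7.4, K and R contribute +1 each, D and E contribute −1 each, and every other side chain (His included, as stated) is uncharged.
Positive (K, R): R1, K2, K4 → +3.
Negative (D, E): D8, E10, D12, E13, E19 → −5.
Net charge = (+3) + (−5) = −2.

-2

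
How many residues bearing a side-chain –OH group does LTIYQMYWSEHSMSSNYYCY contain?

10

S, T, and Y are the three residues with a side-chain hydroxyl.
Matching residues: T2, Y4, Y7, S9, S12, S14, S15, Y17, Y18, Y20.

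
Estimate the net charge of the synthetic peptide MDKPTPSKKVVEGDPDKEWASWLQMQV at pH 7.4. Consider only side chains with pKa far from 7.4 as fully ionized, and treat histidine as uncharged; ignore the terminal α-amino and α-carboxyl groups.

-1

At pH ~7.4 the Lys and Arg side chains are protonated (+1), the Asp and Glu side chains are deprotonated (−1), and with His taken as neutral all other side chains carry no charge.
Positive (K, R): K3, K8, K9, K17 → +4.
Negative (D, E): D2, E12, D14, D16, E18 → −5.
Net charge = (+4) + (−5) = −1.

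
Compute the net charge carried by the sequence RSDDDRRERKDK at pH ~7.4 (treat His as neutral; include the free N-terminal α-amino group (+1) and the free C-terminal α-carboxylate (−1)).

The side chains ionized at physiological pH are Lys/Arg (+1) and Asp/Glu (−1); with His treated as neutral, nothing else contributes.
Positive (K, R): R1, R6, R7, R9, K10, K12 → +6.
Negative (D, E): D3, D4, D5, E8, D11 → −5.
The N-terminus (+1) and C-terminus (−1) cancel.
Net charge = (+6) + (−5) = +1.

+1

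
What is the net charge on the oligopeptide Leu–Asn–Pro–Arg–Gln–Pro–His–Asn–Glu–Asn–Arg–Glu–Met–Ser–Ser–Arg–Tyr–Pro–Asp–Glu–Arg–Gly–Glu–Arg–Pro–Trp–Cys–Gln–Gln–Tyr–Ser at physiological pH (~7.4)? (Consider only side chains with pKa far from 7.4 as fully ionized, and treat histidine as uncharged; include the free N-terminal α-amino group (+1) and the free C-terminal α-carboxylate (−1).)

0

At pH ~7.4 the Lys and Arg side chains are protonated (+1), the Asp and Glu side chains are deprotonated (−1), and with His taken as neutral all other side chains carry no charge.
Positive (K, R): Arg4, Arg11, Arg16, Arg21, Arg24 → +5.
Negative (D, E): Glu9, Glu12, Asp19, Glu20, Glu23 → −5.
The N-terminus (+1) and C-terminus (−1) cancel.
Net charge = (+5) + (−5) = 0.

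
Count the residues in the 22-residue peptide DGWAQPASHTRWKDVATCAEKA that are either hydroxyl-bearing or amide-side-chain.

Hydroxyl-bearing: S, T, Y. Amide-side-chain: N, Q.
Hydroxyl-bearing residues here: S8, T10, T17 (3).
Amide-side-chain residues here: Q5 (1).
The two groups share no amino acid, so total = 3 + 1 = 4.

4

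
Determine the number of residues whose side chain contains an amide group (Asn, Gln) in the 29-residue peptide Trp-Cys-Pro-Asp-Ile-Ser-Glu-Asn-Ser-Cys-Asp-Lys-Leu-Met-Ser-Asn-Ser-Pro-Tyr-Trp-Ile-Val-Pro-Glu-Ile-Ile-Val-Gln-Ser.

Matching residues: Asn8, Asn16, Gln28.

3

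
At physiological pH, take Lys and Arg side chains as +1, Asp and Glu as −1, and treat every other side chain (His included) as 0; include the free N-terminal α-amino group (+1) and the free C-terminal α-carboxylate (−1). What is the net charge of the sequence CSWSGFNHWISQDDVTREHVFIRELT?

Positive (K, R): R17, R23 → +2.
Negative (D, E): D13, D14, E18, E24 → −4.
The N-terminus (+1) and C-terminus (−1) cancel.
Net charge = (+2) + (−4) = −2.

-2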